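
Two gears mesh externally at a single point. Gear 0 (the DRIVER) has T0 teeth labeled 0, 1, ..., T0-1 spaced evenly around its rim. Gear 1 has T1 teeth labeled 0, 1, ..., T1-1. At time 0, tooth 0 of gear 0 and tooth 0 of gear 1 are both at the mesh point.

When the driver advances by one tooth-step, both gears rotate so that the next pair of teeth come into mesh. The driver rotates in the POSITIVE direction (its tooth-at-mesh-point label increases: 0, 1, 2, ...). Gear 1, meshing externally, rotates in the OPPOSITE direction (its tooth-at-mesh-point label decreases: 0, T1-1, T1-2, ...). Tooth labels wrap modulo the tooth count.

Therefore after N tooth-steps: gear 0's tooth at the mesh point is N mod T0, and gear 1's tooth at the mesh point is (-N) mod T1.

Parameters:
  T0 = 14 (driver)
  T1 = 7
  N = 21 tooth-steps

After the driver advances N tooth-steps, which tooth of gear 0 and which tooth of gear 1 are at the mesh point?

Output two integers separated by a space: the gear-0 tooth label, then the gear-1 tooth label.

Gear 0 (driver, T0=14): tooth at mesh = N mod T0
  21 = 1 * 14 + 7, so 21 mod 14 = 7
  gear 0 tooth = 7
Gear 1 (driven, T1=7): tooth at mesh = (-N) mod T1
  21 = 3 * 7 + 0, so 21 mod 7 = 0
  (-21) mod 7 = 0
Mesh after 21 steps: gear-0 tooth 7 meets gear-1 tooth 0

Answer: 7 0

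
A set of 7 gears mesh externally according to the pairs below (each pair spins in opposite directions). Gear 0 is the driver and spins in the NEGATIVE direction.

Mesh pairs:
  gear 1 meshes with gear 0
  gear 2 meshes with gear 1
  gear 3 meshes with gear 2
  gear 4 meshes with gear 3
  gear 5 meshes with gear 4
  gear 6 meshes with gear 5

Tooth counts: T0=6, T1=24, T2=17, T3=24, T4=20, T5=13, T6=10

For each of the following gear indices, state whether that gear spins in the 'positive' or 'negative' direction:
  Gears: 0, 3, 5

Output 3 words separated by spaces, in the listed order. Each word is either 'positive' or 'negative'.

Answer: negative positive positive

Derivation:
Gear 0 (driver): negative (depth 0)
  gear 1: meshes with gear 0 -> depth 1 -> positive (opposite of gear 0)
  gear 2: meshes with gear 1 -> depth 2 -> negative (opposite of gear 1)
  gear 3: meshes with gear 2 -> depth 3 -> positive (opposite of gear 2)
  gear 4: meshes with gear 3 -> depth 4 -> negative (opposite of gear 3)
  gear 5: meshes with gear 4 -> depth 5 -> positive (opposite of gear 4)
  gear 6: meshes with gear 5 -> depth 6 -> negative (opposite of gear 5)
Queried indices 0, 3, 5 -> negative, positive, positive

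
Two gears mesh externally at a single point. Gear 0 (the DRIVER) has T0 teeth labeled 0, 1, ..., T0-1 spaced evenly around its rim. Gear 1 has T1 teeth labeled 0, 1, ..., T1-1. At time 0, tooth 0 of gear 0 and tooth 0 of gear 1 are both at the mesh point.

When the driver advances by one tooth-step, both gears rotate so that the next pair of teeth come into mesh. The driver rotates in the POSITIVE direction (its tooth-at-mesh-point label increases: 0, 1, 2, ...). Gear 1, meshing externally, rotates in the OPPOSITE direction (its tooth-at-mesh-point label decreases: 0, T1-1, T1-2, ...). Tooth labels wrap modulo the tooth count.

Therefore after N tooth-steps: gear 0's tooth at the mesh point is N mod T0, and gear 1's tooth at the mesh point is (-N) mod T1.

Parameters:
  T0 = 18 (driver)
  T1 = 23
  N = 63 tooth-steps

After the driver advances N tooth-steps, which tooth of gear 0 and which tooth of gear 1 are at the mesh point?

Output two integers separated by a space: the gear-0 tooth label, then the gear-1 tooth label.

Answer: 9 6

Derivation:
Gear 0 (driver, T0=18): tooth at mesh = N mod T0
  63 = 3 * 18 + 9, so 63 mod 18 = 9
  gear 0 tooth = 9
Gear 1 (driven, T1=23): tooth at mesh = (-N) mod T1
  63 = 2 * 23 + 17, so 63 mod 23 = 17
  (-63) mod 23 = (-17) mod 23 = 23 - 17 = 6
Mesh after 63 steps: gear-0 tooth 9 meets gear-1 tooth 6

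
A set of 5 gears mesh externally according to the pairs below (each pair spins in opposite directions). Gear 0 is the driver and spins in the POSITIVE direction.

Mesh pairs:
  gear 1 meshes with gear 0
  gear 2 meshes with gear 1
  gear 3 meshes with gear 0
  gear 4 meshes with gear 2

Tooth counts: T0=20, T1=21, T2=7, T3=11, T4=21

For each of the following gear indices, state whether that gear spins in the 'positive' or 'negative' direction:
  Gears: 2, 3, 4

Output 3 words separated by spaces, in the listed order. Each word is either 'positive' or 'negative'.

Gear 0 (driver): positive (depth 0)
  gear 1: meshes with gear 0 -> depth 1 -> negative (opposite of gear 0)
  gear 2: meshes with gear 1 -> depth 2 -> positive (opposite of gear 1)
  gear 3: meshes with gear 0 -> depth 1 -> negative (opposite of gear 0)
  gear 4: meshes with gear 2 -> depth 3 -> negative (opposite of gear 2)
Queried indices 2, 3, 4 -> positive, negative, negative

Answer: positive negative negative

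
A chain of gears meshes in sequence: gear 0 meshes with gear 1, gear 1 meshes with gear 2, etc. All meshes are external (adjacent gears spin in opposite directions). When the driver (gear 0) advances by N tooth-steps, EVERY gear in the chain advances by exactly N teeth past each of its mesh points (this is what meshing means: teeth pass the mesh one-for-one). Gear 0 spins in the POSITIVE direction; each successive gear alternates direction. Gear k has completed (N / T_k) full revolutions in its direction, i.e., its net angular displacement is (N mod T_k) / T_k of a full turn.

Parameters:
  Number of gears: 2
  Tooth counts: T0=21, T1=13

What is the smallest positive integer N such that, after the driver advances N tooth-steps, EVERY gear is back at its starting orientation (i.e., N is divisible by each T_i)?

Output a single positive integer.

Gear k returns to start when N is a multiple of T_k.
All gears at start simultaneously when N is a common multiple of [21, 13]; the smallest such N is lcm(21, 13).
Start: lcm = T0 = 21
Fold in T1=13: gcd(21, 13) = 1; lcm(21, 13) = 21 * 13 / 1 = 273 / 1 = 273
Full cycle length = 273

Answer: 273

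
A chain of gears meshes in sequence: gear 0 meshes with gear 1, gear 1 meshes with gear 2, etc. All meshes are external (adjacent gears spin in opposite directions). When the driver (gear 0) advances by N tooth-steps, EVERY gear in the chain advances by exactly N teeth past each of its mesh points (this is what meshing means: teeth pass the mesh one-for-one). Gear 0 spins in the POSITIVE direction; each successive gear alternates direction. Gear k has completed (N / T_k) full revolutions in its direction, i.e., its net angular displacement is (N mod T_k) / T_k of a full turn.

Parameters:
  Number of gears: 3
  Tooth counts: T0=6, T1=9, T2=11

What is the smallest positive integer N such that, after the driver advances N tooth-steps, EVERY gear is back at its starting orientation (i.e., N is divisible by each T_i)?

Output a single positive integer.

Answer: 198

Derivation:
Gear k returns to start when N is a multiple of T_k.
All gears at start simultaneously when N is a common multiple of [6, 9, 11]; the smallest such N is lcm(6, 9, 11).
Start: lcm = T0 = 6
Fold in T1=9: gcd(6, 9) = 3; lcm(6, 9) = 6 * 9 / 3 = 54 / 3 = 18
Fold in T2=11: gcd(18, 11) = 1; lcm(18, 11) = 18 * 11 / 1 = 198 / 1 = 198
Full cycle length = 198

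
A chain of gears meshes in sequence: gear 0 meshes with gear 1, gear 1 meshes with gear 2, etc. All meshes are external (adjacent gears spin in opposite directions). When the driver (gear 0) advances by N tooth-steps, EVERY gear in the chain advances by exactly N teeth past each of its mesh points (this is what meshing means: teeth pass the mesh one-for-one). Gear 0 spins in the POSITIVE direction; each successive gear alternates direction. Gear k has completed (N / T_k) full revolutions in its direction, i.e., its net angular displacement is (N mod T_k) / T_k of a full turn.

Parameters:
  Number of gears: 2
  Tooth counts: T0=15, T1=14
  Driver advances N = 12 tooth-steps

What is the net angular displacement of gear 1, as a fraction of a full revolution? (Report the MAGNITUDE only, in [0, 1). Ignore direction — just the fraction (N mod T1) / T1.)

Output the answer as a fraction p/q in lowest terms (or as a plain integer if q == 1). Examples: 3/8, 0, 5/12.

Chain of 2 gears, tooth counts: [15, 14]
  gear 0: T0=15, direction=positive, advance = 12 mod 15 = 12 teeth = 12/15 turn
  gear 1: T1=14, direction=negative, advance = 12 mod 14 = 12 teeth = 12/14 turn
Gear 1: 12 mod 14 = 12
Fraction = 12 / 14 = 6/7 (gcd(12,14)=2) = 6/7

Answer: 6/7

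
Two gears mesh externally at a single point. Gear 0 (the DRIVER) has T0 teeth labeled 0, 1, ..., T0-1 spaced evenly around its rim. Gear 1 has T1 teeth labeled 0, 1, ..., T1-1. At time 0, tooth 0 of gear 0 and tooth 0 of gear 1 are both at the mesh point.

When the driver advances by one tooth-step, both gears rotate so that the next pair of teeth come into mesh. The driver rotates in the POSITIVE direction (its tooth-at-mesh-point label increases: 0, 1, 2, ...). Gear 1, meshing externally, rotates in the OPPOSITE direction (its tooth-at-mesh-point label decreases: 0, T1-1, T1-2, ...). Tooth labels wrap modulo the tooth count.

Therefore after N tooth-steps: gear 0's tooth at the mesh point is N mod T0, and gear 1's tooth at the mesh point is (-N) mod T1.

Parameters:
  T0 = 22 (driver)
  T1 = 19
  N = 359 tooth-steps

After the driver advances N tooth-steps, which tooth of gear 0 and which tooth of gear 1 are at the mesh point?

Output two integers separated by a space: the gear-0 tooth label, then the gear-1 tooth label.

Gear 0 (driver, T0=22): tooth at mesh = N mod T0
  359 = 16 * 22 + 7, so 359 mod 22 = 7
  gear 0 tooth = 7
Gear 1 (driven, T1=19): tooth at mesh = (-N) mod T1
  359 = 18 * 19 + 17, so 359 mod 19 = 17
  (-359) mod 19 = (-17) mod 19 = 19 - 17 = 2
Mesh after 359 steps: gear-0 tooth 7 meets gear-1 tooth 2

Answer: 7 2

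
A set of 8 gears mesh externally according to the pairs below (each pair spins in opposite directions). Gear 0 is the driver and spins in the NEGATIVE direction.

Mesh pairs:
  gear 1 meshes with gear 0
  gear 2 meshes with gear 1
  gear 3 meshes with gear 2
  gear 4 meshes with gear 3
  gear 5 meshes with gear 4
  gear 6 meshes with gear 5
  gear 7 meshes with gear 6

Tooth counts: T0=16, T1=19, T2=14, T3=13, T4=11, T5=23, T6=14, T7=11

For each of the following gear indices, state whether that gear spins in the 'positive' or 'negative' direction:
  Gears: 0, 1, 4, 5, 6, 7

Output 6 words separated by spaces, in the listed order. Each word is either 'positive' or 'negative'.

Gear 0 (driver): negative (depth 0)
  gear 1: meshes with gear 0 -> depth 1 -> positive (opposite of gear 0)
  gear 2: meshes with gear 1 -> depth 2 -> negative (opposite of gear 1)
  gear 3: meshes with gear 2 -> depth 3 -> positive (opposite of gear 2)
  gear 4: meshes with gear 3 -> depth 4 -> negative (opposite of gear 3)
  gear 5: meshes with gear 4 -> depth 5 -> positive (opposite of gear 4)
  gear 6: meshes with gear 5 -> depth 6 -> negative (opposite of gear 5)
  gear 7: meshes with gear 6 -> depth 7 -> positive (opposite of gear 6)
Queried indices 0, 1, 4, 5, 6, 7 -> negative, positive, negative, positive, negative, positive

Answer: negative positive negative positive negative positive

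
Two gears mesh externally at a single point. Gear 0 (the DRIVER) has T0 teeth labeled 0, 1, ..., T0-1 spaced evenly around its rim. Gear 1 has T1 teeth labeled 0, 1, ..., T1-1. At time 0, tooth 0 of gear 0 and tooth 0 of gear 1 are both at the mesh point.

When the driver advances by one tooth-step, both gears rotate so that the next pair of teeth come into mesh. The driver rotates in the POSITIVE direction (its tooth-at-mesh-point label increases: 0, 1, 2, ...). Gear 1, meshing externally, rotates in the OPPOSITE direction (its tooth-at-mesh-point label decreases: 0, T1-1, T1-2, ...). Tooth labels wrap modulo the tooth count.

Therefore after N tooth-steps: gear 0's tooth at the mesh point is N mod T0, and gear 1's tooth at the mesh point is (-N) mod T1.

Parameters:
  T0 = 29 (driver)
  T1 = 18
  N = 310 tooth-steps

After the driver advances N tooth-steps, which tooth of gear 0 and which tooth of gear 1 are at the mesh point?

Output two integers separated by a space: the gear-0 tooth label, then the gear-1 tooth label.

Gear 0 (driver, T0=29): tooth at mesh = N mod T0
  310 = 10 * 29 + 20, so 310 mod 29 = 20
  gear 0 tooth = 20
Gear 1 (driven, T1=18): tooth at mesh = (-N) mod T1
  310 = 17 * 18 + 4, so 310 mod 18 = 4
  (-310) mod 18 = (-4) mod 18 = 18 - 4 = 14
Mesh after 310 steps: gear-0 tooth 20 meets gear-1 tooth 14

Answer: 20 14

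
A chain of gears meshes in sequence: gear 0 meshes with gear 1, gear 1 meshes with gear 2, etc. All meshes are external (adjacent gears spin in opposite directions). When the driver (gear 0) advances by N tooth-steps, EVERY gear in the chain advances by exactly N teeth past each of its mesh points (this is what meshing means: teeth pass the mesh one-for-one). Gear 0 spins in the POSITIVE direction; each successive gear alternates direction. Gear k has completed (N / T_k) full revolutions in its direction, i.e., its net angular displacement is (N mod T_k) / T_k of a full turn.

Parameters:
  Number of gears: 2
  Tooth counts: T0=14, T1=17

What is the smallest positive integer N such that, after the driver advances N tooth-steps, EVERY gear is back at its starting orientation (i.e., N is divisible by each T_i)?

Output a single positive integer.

Answer: 238

Derivation:
Gear k returns to start when N is a multiple of T_k.
All gears at start simultaneously when N is a common multiple of [14, 17]; the smallest such N is lcm(14, 17).
Start: lcm = T0 = 14
Fold in T1=17: gcd(14, 17) = 1; lcm(14, 17) = 14 * 17 / 1 = 238 / 1 = 238
Full cycle length = 238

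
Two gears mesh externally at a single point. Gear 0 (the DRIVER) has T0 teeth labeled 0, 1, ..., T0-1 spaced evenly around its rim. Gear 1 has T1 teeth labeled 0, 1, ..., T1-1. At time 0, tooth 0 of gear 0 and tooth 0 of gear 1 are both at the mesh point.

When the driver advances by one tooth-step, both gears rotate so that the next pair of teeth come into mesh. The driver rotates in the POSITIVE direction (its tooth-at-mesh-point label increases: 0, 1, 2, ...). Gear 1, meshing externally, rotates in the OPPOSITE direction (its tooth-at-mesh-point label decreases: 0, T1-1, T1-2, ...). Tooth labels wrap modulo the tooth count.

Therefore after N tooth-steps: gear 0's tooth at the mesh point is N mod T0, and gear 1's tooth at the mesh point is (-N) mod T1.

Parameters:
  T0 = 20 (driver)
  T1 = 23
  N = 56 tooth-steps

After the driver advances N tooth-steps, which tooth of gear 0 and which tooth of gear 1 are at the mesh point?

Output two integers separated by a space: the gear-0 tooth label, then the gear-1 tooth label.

Answer: 16 13

Derivation:
Gear 0 (driver, T0=20): tooth at mesh = N mod T0
  56 = 2 * 20 + 16, so 56 mod 20 = 16
  gear 0 tooth = 16
Gear 1 (driven, T1=23): tooth at mesh = (-N) mod T1
  56 = 2 * 23 + 10, so 56 mod 23 = 10
  (-56) mod 23 = (-10) mod 23 = 23 - 10 = 13
Mesh after 56 steps: gear-0 tooth 16 meets gear-1 tooth 13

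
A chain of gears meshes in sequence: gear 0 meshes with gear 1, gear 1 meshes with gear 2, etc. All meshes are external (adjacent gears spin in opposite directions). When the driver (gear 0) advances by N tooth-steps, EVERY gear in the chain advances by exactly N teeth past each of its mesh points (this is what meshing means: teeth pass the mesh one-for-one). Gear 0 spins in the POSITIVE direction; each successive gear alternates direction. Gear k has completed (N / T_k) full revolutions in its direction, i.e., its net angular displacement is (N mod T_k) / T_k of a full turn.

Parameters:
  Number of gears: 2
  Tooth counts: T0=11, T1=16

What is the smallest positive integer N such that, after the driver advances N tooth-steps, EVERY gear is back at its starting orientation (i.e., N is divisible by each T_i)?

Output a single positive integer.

Gear k returns to start when N is a multiple of T_k.
All gears at start simultaneously when N is a common multiple of [11, 16]; the smallest such N is lcm(11, 16).
Start: lcm = T0 = 11
Fold in T1=16: gcd(11, 16) = 1; lcm(11, 16) = 11 * 16 / 1 = 176 / 1 = 176
Full cycle length = 176

Answer: 176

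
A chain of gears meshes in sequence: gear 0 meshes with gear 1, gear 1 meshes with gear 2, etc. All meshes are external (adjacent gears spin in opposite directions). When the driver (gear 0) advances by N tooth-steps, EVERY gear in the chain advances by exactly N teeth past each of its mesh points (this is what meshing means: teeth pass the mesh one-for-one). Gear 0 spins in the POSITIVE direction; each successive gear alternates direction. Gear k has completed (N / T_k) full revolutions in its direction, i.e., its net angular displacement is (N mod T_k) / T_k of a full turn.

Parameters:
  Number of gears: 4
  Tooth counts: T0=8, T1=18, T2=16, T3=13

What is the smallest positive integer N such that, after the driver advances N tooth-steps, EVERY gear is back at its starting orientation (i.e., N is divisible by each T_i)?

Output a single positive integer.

Gear k returns to start when N is a multiple of T_k.
All gears at start simultaneously when N is a common multiple of [8, 18, 16, 13]; the smallest such N is lcm(8, 18, 16, 13).
Start: lcm = T0 = 8
Fold in T1=18: gcd(8, 18) = 2; lcm(8, 18) = 8 * 18 / 2 = 144 / 2 = 72
Fold in T2=16: gcd(72, 16) = 8; lcm(72, 16) = 72 * 16 / 8 = 1152 / 8 = 144
Fold in T3=13: gcd(144, 13) = 1; lcm(144, 13) = 144 * 13 / 1 = 1872 / 1 = 1872
Full cycle length = 1872

Answer: 1872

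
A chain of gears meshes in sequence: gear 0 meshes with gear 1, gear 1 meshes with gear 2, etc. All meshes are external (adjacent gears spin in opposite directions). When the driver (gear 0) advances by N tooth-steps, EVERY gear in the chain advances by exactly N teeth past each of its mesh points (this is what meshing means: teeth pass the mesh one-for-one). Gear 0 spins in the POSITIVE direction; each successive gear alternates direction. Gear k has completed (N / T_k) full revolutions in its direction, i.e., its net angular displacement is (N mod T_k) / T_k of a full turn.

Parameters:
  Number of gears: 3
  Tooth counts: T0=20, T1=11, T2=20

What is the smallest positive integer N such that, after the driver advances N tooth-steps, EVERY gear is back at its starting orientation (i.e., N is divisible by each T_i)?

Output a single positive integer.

Gear k returns to start when N is a multiple of T_k.
All gears at start simultaneously when N is a common multiple of [20, 11, 20]; the smallest such N is lcm(20, 11, 20).
Start: lcm = T0 = 20
Fold in T1=11: gcd(20, 11) = 1; lcm(20, 11) = 20 * 11 / 1 = 220 / 1 = 220
Fold in T2=20: gcd(220, 20) = 20; lcm(220, 20) = 220 * 20 / 20 = 4400 / 20 = 220
Full cycle length = 220

Answer: 220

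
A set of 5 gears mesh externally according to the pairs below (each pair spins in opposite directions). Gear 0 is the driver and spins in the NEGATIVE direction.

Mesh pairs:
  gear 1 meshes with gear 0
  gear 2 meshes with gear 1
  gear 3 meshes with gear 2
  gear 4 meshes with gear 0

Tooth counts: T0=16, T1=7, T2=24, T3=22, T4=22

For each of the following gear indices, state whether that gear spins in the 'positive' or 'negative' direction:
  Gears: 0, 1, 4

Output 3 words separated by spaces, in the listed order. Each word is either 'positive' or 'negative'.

Answer: negative positive positive

Derivation:
Gear 0 (driver): negative (depth 0)
  gear 1: meshes with gear 0 -> depth 1 -> positive (opposite of gear 0)
  gear 2: meshes with gear 1 -> depth 2 -> negative (opposite of gear 1)
  gear 3: meshes with gear 2 -> depth 3 -> positive (opposite of gear 2)
  gear 4: meshes with gear 0 -> depth 1 -> positive (opposite of gear 0)
Queried indices 0, 1, 4 -> negative, positive, positive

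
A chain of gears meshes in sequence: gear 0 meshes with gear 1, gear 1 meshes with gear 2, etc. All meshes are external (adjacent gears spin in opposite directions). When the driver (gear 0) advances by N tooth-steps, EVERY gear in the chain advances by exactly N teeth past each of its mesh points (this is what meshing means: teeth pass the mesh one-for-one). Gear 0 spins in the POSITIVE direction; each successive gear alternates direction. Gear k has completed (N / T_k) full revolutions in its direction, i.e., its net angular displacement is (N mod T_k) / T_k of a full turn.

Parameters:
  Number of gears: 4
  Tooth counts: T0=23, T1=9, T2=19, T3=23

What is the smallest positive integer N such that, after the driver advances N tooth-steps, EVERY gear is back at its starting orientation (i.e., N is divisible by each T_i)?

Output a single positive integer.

Answer: 3933

Derivation:
Gear k returns to start when N is a multiple of T_k.
All gears at start simultaneously when N is a common multiple of [23, 9, 19, 23]; the smallest such N is lcm(23, 9, 19, 23).
Start: lcm = T0 = 23
Fold in T1=9: gcd(23, 9) = 1; lcm(23, 9) = 23 * 9 / 1 = 207 / 1 = 207
Fold in T2=19: gcd(207, 19) = 1; lcm(207, 19) = 207 * 19 / 1 = 3933 / 1 = 3933
Fold in T3=23: gcd(3933, 23) = 23; lcm(3933, 23) = 3933 * 23 / 23 = 90459 / 23 = 3933
Full cycle length = 3933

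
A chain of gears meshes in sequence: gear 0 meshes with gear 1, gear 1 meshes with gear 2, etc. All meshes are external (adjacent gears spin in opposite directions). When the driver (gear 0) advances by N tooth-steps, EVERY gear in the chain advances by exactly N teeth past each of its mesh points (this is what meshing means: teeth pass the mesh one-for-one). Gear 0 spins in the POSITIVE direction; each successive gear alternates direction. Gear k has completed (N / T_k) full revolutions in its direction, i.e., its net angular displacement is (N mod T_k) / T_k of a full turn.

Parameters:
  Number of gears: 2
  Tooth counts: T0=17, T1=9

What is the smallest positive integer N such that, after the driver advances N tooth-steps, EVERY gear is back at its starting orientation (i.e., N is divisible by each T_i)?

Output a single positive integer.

Gear k returns to start when N is a multiple of T_k.
All gears at start simultaneously when N is a common multiple of [17, 9]; the smallest such N is lcm(17, 9).
Start: lcm = T0 = 17
Fold in T1=9: gcd(17, 9) = 1; lcm(17, 9) = 17 * 9 / 1 = 153 / 1 = 153
Full cycle length = 153

Answer: 153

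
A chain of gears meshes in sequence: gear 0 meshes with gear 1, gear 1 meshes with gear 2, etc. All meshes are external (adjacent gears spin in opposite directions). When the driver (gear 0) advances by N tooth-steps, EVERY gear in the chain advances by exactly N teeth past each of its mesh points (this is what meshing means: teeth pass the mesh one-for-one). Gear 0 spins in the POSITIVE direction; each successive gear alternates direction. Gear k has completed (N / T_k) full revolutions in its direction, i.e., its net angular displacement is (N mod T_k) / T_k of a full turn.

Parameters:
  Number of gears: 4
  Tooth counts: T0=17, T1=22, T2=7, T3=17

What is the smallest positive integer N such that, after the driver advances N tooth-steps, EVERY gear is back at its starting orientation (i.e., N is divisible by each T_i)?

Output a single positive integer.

Gear k returns to start when N is a multiple of T_k.
All gears at start simultaneously when N is a common multiple of [17, 22, 7, 17]; the smallest such N is lcm(17, 22, 7, 17).
Start: lcm = T0 = 17
Fold in T1=22: gcd(17, 22) = 1; lcm(17, 22) = 17 * 22 / 1 = 374 / 1 = 374
Fold in T2=7: gcd(374, 7) = 1; lcm(374, 7) = 374 * 7 / 1 = 2618 / 1 = 2618
Fold in T3=17: gcd(2618, 17) = 17; lcm(2618, 17) = 2618 * 17 / 17 = 44506 / 17 = 2618
Full cycle length = 2618

Answer: 2618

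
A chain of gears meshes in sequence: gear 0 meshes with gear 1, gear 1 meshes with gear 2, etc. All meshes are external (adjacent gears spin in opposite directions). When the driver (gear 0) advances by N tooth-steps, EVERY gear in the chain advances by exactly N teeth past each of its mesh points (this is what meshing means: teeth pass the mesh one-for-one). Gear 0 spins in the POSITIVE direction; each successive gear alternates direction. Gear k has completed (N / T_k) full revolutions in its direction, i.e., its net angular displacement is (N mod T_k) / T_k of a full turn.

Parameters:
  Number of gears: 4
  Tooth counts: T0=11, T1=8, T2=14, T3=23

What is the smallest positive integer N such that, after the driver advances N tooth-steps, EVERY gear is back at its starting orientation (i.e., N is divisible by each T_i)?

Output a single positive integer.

Gear k returns to start when N is a multiple of T_k.
All gears at start simultaneously when N is a common multiple of [11, 8, 14, 23]; the smallest such N is lcm(11, 8, 14, 23).
Start: lcm = T0 = 11
Fold in T1=8: gcd(11, 8) = 1; lcm(11, 8) = 11 * 8 / 1 = 88 / 1 = 88
Fold in T2=14: gcd(88, 14) = 2; lcm(88, 14) = 88 * 14 / 2 = 1232 / 2 = 616
Fold in T3=23: gcd(616, 23) = 1; lcm(616, 23) = 616 * 23 / 1 = 14168 / 1 = 14168
Full cycle length = 14168

Answer: 14168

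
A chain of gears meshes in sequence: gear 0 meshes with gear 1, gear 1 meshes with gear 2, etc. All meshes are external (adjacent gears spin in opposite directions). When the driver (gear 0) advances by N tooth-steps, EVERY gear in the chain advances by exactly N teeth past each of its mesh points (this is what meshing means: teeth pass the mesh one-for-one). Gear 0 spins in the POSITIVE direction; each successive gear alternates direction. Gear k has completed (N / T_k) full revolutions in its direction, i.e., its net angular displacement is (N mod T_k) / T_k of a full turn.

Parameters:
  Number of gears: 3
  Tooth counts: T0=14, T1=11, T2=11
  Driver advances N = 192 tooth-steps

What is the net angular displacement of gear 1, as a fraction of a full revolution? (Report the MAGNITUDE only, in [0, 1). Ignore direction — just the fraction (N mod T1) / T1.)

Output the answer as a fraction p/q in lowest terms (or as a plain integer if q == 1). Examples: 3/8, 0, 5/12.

Answer: 5/11

Derivation:
Chain of 3 gears, tooth counts: [14, 11, 11]
  gear 0: T0=14, direction=positive, advance = 192 mod 14 = 10 teeth = 10/14 turn
  gear 1: T1=11, direction=negative, advance = 192 mod 11 = 5 teeth = 5/11 turn
  gear 2: T2=11, direction=positive, advance = 192 mod 11 = 5 teeth = 5/11 turn
Gear 1: 192 mod 11 = 5
Fraction = 5 / 11 = 5/11 (gcd(5,11)=1) = 5/11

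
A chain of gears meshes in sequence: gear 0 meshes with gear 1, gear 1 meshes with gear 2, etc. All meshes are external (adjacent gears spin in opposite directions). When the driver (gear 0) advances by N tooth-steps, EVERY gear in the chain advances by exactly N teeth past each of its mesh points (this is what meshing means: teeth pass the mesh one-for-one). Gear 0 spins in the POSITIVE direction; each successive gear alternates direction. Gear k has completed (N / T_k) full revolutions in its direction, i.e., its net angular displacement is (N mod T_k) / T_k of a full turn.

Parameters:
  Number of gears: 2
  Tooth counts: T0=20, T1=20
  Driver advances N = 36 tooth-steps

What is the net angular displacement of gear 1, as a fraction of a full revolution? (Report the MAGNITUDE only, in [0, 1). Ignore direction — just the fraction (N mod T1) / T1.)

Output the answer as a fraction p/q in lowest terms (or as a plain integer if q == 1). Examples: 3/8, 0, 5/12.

Chain of 2 gears, tooth counts: [20, 20]
  gear 0: T0=20, direction=positive, advance = 36 mod 20 = 16 teeth = 16/20 turn
  gear 1: T1=20, direction=negative, advance = 36 mod 20 = 16 teeth = 16/20 turn
Gear 1: 36 mod 20 = 16
Fraction = 16 / 20 = 4/5 (gcd(16,20)=4) = 4/5

Answer: 4/5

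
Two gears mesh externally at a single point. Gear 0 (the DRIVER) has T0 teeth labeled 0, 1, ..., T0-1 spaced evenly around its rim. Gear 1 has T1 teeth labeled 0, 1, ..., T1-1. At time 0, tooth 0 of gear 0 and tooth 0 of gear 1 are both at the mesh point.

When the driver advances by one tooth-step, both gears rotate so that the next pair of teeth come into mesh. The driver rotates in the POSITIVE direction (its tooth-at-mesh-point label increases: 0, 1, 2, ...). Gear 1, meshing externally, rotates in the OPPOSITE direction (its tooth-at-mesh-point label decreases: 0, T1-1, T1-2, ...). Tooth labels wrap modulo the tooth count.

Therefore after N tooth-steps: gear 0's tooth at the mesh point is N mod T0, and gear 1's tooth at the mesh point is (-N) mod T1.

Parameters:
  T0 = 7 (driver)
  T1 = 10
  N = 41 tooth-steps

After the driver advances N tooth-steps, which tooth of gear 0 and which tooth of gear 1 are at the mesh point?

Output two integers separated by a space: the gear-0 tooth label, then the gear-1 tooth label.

Answer: 6 9

Derivation:
Gear 0 (driver, T0=7): tooth at mesh = N mod T0
  41 = 5 * 7 + 6, so 41 mod 7 = 6
  gear 0 tooth = 6
Gear 1 (driven, T1=10): tooth at mesh = (-N) mod T1
  41 = 4 * 10 + 1, so 41 mod 10 = 1
  (-41) mod 10 = (-1) mod 10 = 10 - 1 = 9
Mesh after 41 steps: gear-0 tooth 6 meets gear-1 tooth 9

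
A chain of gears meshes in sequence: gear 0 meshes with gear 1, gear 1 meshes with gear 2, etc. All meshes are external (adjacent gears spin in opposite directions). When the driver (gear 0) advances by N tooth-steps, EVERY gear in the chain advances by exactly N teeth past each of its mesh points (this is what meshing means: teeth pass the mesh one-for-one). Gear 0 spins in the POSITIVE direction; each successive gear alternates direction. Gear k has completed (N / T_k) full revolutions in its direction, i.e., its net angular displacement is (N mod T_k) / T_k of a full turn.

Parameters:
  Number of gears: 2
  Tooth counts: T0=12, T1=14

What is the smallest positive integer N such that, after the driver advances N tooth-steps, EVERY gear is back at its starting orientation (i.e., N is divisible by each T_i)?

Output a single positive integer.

Answer: 84

Derivation:
Gear k returns to start when N is a multiple of T_k.
All gears at start simultaneously when N is a common multiple of [12, 14]; the smallest such N is lcm(12, 14).
Start: lcm = T0 = 12
Fold in T1=14: gcd(12, 14) = 2; lcm(12, 14) = 12 * 14 / 2 = 168 / 2 = 84
Full cycle length = 84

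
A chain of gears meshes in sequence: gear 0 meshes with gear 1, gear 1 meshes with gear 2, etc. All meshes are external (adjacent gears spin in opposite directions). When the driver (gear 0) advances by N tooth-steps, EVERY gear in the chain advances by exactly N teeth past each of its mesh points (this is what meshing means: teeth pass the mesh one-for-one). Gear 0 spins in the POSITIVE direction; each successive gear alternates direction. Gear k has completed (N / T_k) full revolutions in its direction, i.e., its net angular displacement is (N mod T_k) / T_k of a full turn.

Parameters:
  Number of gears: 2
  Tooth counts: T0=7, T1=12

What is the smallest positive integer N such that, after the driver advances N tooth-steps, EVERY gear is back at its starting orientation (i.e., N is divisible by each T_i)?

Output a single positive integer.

Gear k returns to start when N is a multiple of T_k.
All gears at start simultaneously when N is a common multiple of [7, 12]; the smallest such N is lcm(7, 12).
Start: lcm = T0 = 7
Fold in T1=12: gcd(7, 12) = 1; lcm(7, 12) = 7 * 12 / 1 = 84 / 1 = 84
Full cycle length = 84

Answer: 84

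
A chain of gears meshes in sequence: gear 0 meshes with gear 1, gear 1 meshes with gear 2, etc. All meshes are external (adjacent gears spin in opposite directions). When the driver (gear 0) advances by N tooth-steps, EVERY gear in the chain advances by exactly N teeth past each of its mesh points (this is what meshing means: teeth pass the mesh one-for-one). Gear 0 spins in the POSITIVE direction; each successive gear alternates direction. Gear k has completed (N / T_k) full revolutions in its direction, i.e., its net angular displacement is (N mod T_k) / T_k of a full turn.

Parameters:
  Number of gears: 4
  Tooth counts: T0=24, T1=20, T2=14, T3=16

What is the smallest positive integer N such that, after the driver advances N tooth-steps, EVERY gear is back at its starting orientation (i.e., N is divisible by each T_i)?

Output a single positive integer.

Answer: 1680

Derivation:
Gear k returns to start when N is a multiple of T_k.
All gears at start simultaneously when N is a common multiple of [24, 20, 14, 16]; the smallest such N is lcm(24, 20, 14, 16).
Start: lcm = T0 = 24
Fold in T1=20: gcd(24, 20) = 4; lcm(24, 20) = 24 * 20 / 4 = 480 / 4 = 120
Fold in T2=14: gcd(120, 14) = 2; lcm(120, 14) = 120 * 14 / 2 = 1680 / 2 = 840
Fold in T3=16: gcd(840, 16) = 8; lcm(840, 16) = 840 * 16 / 8 = 13440 / 8 = 1680
Full cycle length = 1680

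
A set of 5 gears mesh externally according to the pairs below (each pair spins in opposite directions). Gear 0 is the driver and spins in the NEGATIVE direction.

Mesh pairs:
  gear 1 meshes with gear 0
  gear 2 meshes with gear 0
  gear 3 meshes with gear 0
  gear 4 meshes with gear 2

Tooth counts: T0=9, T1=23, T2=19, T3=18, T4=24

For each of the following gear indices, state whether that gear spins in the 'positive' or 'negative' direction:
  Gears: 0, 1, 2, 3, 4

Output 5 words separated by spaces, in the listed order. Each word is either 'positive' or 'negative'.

Answer: negative positive positive positive negative

Derivation:
Gear 0 (driver): negative (depth 0)
  gear 1: meshes with gear 0 -> depth 1 -> positive (opposite of gear 0)
  gear 2: meshes with gear 0 -> depth 1 -> positive (opposite of gear 0)
  gear 3: meshes with gear 0 -> depth 1 -> positive (opposite of gear 0)
  gear 4: meshes with gear 2 -> depth 2 -> negative (opposite of gear 2)
Queried indices 0, 1, 2, 3, 4 -> negative, positive, positive, positive, negative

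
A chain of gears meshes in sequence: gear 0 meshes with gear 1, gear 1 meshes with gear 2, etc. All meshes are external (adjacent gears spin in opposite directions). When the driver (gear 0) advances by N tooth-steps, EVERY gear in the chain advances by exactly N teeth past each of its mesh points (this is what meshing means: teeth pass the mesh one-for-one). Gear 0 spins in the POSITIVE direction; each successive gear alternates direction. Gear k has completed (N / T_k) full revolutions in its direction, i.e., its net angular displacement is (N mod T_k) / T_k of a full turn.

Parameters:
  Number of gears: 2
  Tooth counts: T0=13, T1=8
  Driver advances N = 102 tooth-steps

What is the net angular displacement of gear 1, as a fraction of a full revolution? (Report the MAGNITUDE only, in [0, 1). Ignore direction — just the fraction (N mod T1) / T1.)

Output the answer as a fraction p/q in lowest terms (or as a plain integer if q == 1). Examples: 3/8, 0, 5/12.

Chain of 2 gears, tooth counts: [13, 8]
  gear 0: T0=13, direction=positive, advance = 102 mod 13 = 11 teeth = 11/13 turn
  gear 1: T1=8, direction=negative, advance = 102 mod 8 = 6 teeth = 6/8 turn
Gear 1: 102 mod 8 = 6
Fraction = 6 / 8 = 3/4 (gcd(6,8)=2) = 3/4

Answer: 3/4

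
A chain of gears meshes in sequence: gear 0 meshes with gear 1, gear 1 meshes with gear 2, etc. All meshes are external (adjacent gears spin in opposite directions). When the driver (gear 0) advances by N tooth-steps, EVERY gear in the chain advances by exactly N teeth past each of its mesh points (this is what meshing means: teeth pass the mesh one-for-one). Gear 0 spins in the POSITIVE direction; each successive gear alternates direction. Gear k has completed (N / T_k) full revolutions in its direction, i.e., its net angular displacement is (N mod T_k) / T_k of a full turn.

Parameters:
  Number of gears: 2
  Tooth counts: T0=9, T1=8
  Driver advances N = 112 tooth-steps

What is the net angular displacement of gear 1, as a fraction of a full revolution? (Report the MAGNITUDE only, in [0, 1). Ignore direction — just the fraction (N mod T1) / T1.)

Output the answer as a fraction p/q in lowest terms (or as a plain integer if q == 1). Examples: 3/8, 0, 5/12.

Answer: 0

Derivation:
Chain of 2 gears, tooth counts: [9, 8]
  gear 0: T0=9, direction=positive, advance = 112 mod 9 = 4 teeth = 4/9 turn
  gear 1: T1=8, direction=negative, advance = 112 mod 8 = 0 teeth = 0/8 turn
Gear 1: 112 mod 8 = 0
Fraction = 0 / 8 = 0/1 (gcd(0,8)=8) = 0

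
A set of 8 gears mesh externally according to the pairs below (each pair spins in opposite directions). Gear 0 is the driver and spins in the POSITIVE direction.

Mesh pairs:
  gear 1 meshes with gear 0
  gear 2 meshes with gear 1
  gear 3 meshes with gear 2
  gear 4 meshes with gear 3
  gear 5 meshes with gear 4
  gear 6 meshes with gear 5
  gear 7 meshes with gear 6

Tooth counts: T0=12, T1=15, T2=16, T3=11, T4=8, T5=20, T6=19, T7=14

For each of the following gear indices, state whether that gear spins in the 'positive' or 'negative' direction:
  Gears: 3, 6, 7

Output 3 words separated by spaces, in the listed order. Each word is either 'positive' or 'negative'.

Gear 0 (driver): positive (depth 0)
  gear 1: meshes with gear 0 -> depth 1 -> negative (opposite of gear 0)
  gear 2: meshes with gear 1 -> depth 2 -> positive (opposite of gear 1)
  gear 3: meshes with gear 2 -> depth 3 -> negative (opposite of gear 2)
  gear 4: meshes with gear 3 -> depth 4 -> positive (opposite of gear 3)
  gear 5: meshes with gear 4 -> depth 5 -> negative (opposite of gear 4)
  gear 6: meshes with gear 5 -> depth 6 -> positive (opposite of gear 5)
  gear 7: meshes with gear 6 -> depth 7 -> negative (opposite of gear 6)
Queried indices 3, 6, 7 -> negative, positive, negative

Answer: negative positive negative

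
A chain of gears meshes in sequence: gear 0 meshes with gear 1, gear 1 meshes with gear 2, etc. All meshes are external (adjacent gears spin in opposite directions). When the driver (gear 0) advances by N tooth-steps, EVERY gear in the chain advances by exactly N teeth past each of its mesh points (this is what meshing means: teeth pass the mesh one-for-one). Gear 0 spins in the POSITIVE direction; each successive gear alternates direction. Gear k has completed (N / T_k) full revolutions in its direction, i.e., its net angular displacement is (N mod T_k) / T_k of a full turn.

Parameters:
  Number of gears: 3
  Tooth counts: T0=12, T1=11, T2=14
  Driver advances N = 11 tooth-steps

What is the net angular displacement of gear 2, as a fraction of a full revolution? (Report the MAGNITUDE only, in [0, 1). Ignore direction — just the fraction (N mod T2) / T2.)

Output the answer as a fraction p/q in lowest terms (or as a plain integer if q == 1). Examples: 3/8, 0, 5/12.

Chain of 3 gears, tooth counts: [12, 11, 14]
  gear 0: T0=12, direction=positive, advance = 11 mod 12 = 11 teeth = 11/12 turn
  gear 1: T1=11, direction=negative, advance = 11 mod 11 = 0 teeth = 0/11 turn
  gear 2: T2=14, direction=positive, advance = 11 mod 14 = 11 teeth = 11/14 turn
Gear 2: 11 mod 14 = 11
Fraction = 11 / 14 = 11/14 (gcd(11,14)=1) = 11/14

Answer: 11/14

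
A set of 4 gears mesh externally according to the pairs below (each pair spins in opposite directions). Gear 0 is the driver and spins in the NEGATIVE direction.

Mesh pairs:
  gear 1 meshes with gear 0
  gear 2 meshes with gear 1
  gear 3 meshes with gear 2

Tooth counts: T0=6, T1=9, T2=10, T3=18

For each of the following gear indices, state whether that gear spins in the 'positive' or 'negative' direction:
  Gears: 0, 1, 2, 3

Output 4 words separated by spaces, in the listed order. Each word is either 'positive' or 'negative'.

Answer: negative positive negative positive

Derivation:
Gear 0 (driver): negative (depth 0)
  gear 1: meshes with gear 0 -> depth 1 -> positive (opposite of gear 0)
  gear 2: meshes with gear 1 -> depth 2 -> negative (opposite of gear 1)
  gear 3: meshes with gear 2 -> depth 3 -> positive (opposite of gear 2)
Queried indices 0, 1, 2, 3 -> negative, positive, negative, positive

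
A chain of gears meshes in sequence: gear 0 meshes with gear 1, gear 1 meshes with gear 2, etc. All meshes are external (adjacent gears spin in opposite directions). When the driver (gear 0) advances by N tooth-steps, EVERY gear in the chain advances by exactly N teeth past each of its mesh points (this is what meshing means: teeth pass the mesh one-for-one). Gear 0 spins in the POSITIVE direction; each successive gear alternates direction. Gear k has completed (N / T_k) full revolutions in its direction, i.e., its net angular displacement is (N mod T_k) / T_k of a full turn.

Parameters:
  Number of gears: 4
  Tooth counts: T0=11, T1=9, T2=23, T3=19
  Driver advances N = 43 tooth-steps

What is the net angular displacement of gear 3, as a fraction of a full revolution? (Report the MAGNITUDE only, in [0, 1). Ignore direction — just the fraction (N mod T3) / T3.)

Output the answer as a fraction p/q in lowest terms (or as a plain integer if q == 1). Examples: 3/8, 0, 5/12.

Chain of 4 gears, tooth counts: [11, 9, 23, 19]
  gear 0: T0=11, direction=positive, advance = 43 mod 11 = 10 teeth = 10/11 turn
  gear 1: T1=9, direction=negative, advance = 43 mod 9 = 7 teeth = 7/9 turn
  gear 2: T2=23, direction=positive, advance = 43 mod 23 = 20 teeth = 20/23 turn
  gear 3: T3=19, direction=negative, advance = 43 mod 19 = 5 teeth = 5/19 turn
Gear 3: 43 mod 19 = 5
Fraction = 5 / 19 = 5/19 (gcd(5,19)=1) = 5/19

Answer: 5/19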